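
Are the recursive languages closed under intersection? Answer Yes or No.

Yes

Run both deciders on the input and accept iff both accept; the combined machine always halts.
So the recursive languages are closed under intersection.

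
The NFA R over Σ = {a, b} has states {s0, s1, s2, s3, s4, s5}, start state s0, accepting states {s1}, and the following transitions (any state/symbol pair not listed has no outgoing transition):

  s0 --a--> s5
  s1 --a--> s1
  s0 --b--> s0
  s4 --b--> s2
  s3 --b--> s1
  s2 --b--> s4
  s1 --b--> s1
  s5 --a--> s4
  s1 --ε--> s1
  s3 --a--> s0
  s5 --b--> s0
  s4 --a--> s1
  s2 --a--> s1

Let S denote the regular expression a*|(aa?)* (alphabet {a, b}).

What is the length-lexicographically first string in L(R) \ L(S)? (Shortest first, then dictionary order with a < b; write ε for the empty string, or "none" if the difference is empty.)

The string aaab is accepted by R but not by S.
No shorter string lies in the difference, and aaab is the lexicographically first length-4 string in L(R) \ L(S).

aaab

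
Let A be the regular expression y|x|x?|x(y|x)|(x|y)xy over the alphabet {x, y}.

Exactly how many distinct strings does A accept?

7

The expression has no Kleene star, so L(A) is finite. Expanding the alternatives gives {ε, x, y, xx, xy, xxy, yxy}.
That is 1 of length 0, 2 of length 1, 2 of length 2, 2 of length 3: 7 strings in all.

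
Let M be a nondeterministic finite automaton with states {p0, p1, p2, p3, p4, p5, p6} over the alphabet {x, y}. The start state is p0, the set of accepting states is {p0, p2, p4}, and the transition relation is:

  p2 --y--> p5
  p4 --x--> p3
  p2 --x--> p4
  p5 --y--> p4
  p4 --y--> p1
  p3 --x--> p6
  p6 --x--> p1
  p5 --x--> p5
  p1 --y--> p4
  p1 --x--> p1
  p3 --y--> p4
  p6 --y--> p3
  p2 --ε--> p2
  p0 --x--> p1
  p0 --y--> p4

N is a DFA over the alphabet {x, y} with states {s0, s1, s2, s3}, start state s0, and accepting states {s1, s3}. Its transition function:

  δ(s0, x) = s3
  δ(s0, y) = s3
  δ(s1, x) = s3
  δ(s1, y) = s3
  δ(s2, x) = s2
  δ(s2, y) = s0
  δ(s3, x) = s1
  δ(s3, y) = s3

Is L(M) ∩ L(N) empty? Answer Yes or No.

No

The string y is accepted by both M and N.
Hence L(M) ∩ L(N) ≠ ∅.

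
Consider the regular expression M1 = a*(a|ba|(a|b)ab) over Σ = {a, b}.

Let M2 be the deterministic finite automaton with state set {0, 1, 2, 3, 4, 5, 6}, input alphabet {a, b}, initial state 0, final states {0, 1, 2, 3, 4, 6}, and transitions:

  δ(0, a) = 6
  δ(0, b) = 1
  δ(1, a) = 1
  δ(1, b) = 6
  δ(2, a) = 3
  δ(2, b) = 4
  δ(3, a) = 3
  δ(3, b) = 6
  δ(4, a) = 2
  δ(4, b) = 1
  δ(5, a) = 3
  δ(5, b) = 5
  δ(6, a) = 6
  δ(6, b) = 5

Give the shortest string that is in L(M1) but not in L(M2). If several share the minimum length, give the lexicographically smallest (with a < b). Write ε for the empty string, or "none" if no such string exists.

aab

The string aab is accepted by M1 but not by M2.
No shorter string lies in the difference, and aab is the lexicographically first length-3 string in L(M1) \ L(M2).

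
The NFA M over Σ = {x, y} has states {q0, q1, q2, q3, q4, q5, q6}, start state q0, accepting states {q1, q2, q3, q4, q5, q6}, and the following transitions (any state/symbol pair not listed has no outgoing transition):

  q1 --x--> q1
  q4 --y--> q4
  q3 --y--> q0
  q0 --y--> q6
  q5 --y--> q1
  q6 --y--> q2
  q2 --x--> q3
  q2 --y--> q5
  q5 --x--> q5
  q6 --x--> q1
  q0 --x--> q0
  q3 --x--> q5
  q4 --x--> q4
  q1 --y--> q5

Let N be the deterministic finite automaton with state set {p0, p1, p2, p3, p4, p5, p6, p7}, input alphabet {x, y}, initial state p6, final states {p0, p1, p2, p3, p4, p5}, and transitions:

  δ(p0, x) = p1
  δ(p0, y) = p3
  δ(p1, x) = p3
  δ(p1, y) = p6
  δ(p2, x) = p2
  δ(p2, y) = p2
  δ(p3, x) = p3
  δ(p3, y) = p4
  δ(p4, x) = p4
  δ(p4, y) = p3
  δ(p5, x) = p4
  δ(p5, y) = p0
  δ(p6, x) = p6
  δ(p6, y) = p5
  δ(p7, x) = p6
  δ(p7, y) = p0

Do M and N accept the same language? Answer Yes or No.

Exploring the product automaton M × N from the start pair (q0, p6), following both machines on each input symbol, reaches 6 state pairs: (q0, p6), (q6, p5), (q1, p4), (q2, p0), (q5, p3), (q3, p1).
M accepts in {q1, q2, q3, q4, q5, q6} and N accepts in {p0, p1, p2, p3, p4, p5}. In every reachable pair the two components are either both accepting — (q6, p5), (q1, p4), (q2, p0), (q5, p3), (q3, p1) — or both non-accepting, so no string is accepted by exactly one of the machines: L(M) \ L(N) and L(N) \ L(M) are both empty.
Hence every string is accepted by M iff it is accepted by N, and the two languages coincide.

Yes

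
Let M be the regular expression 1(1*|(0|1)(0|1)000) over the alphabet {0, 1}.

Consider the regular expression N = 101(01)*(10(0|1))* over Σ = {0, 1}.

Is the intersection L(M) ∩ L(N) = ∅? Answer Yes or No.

Yes

Converting the expression M to a DFA (subset construction, then merging equivalent states) gives the minimal DFA with states {m0, m1, m2, m3, m4, m5, m6, m7, m8, m9, m10}, start state m0, accepting states {m2, m4, m6, m8, m10} and transitions m0: 0→m1, 1→m2; m1: 0→m1, 1→m1; m2: 0→m3, 1→m4; m3: 0→m5, 1→m5; m4: 0→m5, 1→m6; m5: 0→m7, 1→m1; m6: 0→m7, 1→m8; m7: 0→m9, 1→m1; m8: 0→m1, 1→m8; m9: 0→m10, 1→m1; m10: 0→m1, 1→m1.
Converting the expression N to a DFA (subset construction, then merging equivalent states) gives the minimal DFA with states {n0, n1, n2, n3, n4, n5, n6, n7}, start state n0, accepting states {n4, n7} and transitions n0: 0→n1, 1→n2; n1: 0→n1, 1→n1; n2: 0→n3, 1→n1; n3: 0→n1, 1→n4; n4: 0→n3, 1→n5; n5: 0→n6, 1→n1; n6: 0→n7, 1→n7; n7: 0→n1, 1→n5.
Exploring the product automaton M × N from the start pair (m0, n0), following both machines on each input symbol, reaches 18 state pairs: (m0, n0), (m1, n1), (m2, n2), (m3, n3), (m4, n1), (m5, n1), (m5, n4), (m6, n1), (m7, n1), (m7, n3), (m1, n5), (m8, n1), (m9, n1), (m1, n4), (m1, n6), (m10, n1), (m1, n3), (m1, n7).
M accepts in {m2, m4, m6, m8, m10} and N accepts in {n4, n7}; no reachable pair has both components accepting, so no string drives both machines to acceptance simultaneously and L(M) ∩ L(N) = ∅.
So no string is accepted by both, and the intersection is empty.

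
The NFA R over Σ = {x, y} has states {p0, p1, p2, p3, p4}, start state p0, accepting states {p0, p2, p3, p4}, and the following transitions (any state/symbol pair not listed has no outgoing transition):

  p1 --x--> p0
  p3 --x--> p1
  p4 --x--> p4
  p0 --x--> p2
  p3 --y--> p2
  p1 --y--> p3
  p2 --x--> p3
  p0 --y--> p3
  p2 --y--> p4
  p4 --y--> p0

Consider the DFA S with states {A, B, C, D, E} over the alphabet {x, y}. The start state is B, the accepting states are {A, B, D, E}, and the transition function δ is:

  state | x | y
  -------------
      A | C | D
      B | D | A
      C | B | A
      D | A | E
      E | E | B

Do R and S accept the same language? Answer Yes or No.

Yes

Exploring the product automaton R × S from the start pair (p0, B), following both machines on each input symbol, reaches 5 state pairs: (p0, B), (p2, D), (p3, A), (p4, E), (p1, C).
R accepts in {p0, p2, p3, p4} and S accepts in {A, B, D, E}. In every reachable pair the two components are either both accepting — (p0, B), (p2, D), (p3, A), (p4, E) — or both non-accepting, so no string is accepted by exactly one of the machines: L(R) \ L(S) and L(S) \ L(R) are both empty.
Hence every string is accepted by R iff it is accepted by S, and the two languages coincide.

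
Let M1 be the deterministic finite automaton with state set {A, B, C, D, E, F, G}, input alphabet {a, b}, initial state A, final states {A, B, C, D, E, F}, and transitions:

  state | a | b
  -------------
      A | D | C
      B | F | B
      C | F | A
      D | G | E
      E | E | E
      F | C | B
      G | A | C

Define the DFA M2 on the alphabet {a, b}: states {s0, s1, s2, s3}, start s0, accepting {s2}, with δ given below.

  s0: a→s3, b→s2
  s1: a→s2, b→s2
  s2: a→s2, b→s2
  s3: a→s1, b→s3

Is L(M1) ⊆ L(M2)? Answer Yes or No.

No

The empty string ε is in L(M1) but not in L(M2).
So L(M1) ⊄ L(M2).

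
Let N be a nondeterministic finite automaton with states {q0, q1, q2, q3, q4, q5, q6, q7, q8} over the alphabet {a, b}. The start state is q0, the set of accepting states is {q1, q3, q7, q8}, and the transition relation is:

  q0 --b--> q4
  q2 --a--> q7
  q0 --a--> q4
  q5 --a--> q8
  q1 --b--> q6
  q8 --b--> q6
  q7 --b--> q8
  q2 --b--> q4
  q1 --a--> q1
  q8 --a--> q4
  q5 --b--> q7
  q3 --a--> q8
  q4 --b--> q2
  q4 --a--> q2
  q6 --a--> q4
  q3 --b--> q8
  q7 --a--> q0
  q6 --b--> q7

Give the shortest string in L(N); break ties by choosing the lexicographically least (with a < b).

A breadth-first search from q0 reaches an accepting state first via the path q0 → q4 → q2 → q7 on input aaa.
No string of length < 3 is accepted (BFS exhausts all shorter strings without reaching an accepting state), and aaa is the lexicographically least accepting string of length 3.

aaa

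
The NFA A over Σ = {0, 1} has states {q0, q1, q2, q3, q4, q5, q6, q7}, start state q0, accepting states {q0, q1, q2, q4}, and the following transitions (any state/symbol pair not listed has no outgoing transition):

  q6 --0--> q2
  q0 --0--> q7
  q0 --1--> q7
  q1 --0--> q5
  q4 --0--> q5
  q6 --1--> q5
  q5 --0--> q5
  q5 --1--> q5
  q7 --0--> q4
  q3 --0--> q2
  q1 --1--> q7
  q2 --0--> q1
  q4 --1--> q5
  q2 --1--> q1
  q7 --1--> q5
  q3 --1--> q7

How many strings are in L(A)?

The useful subgraph on states {q0, q4, q7} is acyclic, so L(A) is finite; the longest accepting path visits 3 useful states, giving maximum string length 2.
Counting accepting paths from q0 by length: 1 of length 0, 2 of length 2. Total 3.

3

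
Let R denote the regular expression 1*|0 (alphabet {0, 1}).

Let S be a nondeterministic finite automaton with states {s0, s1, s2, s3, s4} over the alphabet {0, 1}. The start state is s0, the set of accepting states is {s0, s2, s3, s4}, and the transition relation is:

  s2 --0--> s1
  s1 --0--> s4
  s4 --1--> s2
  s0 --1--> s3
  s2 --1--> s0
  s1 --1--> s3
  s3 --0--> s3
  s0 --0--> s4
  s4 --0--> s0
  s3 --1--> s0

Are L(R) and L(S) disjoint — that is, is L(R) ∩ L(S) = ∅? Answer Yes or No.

The empty string ε is accepted by both R and S.
Hence L(R) ∩ L(S) ≠ ∅.

No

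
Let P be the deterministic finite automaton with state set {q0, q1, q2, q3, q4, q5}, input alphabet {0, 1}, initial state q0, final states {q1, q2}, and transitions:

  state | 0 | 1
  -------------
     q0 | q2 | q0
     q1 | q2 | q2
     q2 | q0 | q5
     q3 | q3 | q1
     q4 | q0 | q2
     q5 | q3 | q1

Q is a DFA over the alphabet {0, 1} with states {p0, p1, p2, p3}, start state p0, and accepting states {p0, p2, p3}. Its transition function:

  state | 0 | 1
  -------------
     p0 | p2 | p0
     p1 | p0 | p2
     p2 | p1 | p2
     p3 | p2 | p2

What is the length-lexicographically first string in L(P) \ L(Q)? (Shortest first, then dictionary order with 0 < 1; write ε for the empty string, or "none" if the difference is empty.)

The string 0010 is accepted by P but not by Q.
No shorter string lies in the difference, and 0010 is the lexicographically first length-4 string in L(P) \ L(Q).

0010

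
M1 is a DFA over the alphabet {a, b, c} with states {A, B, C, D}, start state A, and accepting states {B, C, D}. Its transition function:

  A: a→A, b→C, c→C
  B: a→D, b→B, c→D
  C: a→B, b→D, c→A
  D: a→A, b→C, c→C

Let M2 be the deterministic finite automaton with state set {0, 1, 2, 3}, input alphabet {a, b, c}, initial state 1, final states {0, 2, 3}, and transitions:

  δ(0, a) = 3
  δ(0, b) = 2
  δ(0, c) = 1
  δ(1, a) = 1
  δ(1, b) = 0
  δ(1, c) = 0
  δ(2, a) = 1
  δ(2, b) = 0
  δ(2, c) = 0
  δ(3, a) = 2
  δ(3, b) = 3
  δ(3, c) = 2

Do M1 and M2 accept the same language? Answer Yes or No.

Exploring the product automaton M1 × M2 from the start pair (A, 1), following both machines on each input symbol, reaches 4 state pairs: (A, 1), (C, 0), (B, 3), (D, 2).
M1 accepts in {B, C, D} and M2 accepts in {0, 2, 3}. In every reachable pair the two components are either both accepting — (C, 0), (B, 3), (D, 2) — or both non-accepting, so no string is accepted by exactly one of the machines: L(M1) \ L(M2) and L(M2) \ L(M1) are both empty.
Hence every string is accepted by M1 iff it is accepted by M2, and the two languages coincide.

Yes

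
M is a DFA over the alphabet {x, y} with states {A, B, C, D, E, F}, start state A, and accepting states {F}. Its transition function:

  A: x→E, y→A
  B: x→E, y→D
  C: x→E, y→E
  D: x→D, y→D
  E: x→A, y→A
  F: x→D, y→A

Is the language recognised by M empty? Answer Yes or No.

Yes

The states reachable from the start state are {A, E}.
None of the accepting states {F} is reachable, so no string is accepted and L(M) = ∅.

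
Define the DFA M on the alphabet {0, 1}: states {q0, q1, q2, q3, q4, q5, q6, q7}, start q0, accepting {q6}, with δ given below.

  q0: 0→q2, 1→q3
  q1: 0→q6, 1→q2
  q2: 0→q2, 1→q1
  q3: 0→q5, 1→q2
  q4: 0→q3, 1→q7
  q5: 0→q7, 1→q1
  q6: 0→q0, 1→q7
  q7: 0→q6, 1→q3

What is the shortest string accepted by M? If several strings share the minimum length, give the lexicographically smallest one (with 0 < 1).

A breadth-first search from q0 reaches an accepting state first via the path q0 → q2 → q1 → q6 on input 010.
No string of length < 3 is accepted (BFS exhausts all shorter strings without reaching an accepting state), and 010 is the lexicographically least accepting string of length 3.

010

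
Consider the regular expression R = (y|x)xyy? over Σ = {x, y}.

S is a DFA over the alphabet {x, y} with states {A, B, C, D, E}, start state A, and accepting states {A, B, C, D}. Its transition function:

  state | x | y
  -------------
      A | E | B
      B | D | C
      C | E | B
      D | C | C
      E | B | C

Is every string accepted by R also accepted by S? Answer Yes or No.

Yes

Converting the expression R to a DFA (subset construction, then merging equivalent states) gives the minimal DFA with states {r0, r1, r2, r3, r4, r5}, start state r0, accepting states {r4, r5} and transitions r0: x→r1, y→r1; r1: x→r2, y→r3; r2: x→r3, y→r4; r3: x→r3, y→r3; r4: x→r3, y→r5; r5: x→r3, y→r3.
Exploring the product automaton R × S from the start pair (r0, A), following both machines on each input symbol, reaches 11 state pairs: (r0, A), (r1, E), (r1, B), (r2, B), (r3, C), (r2, D), (r3, D), (r4, C), (r3, E), (r3, B), (r5, B).
R accepts in {r4, r5} and S accepts in {A, B, C, D}. The reachable pairs whose R-component is accepting are (r4, C), (r5, B); in each of them the S-component is accepting too, so the product for L(R) \ L(S) (R-component accepting, S-component rejecting) has no reachable accepting pair and the difference is empty.
Hence every string in L(R) is also in L(S).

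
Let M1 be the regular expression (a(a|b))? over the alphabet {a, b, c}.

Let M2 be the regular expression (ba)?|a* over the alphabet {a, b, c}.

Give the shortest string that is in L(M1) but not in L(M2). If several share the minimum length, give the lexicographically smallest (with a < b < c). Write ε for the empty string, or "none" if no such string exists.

ab

The string ab is accepted by M1 but not by M2.
No shorter string lies in the difference, and ab is the lexicographically first length-2 string in L(M1) \ L(M2).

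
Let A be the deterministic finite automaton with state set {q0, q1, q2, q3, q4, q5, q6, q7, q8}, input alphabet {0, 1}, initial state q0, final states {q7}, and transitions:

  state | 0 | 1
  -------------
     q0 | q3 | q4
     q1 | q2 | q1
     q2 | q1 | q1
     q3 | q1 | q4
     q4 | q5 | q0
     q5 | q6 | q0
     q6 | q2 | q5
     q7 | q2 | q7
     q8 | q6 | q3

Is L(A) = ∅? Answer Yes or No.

Yes

The states reachable from the start state are {q0, q1, q2, q3, q4, q5, q6}.
None of the accepting states {q7} is reachable, so no string is accepted and L(A) = ∅.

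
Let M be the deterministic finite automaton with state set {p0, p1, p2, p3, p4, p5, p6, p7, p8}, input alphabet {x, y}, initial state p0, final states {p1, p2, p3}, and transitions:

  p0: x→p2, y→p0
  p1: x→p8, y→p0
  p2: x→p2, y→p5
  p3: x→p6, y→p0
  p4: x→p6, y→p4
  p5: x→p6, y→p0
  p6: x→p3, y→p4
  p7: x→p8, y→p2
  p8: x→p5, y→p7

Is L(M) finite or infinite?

State p0 is reachable from the start and can reach an accepting state, and it lies on the cycle p0 → p0.
Traversing that cycle any number of times yields accepted strings of unbounded length, so the language is infinite.

infinite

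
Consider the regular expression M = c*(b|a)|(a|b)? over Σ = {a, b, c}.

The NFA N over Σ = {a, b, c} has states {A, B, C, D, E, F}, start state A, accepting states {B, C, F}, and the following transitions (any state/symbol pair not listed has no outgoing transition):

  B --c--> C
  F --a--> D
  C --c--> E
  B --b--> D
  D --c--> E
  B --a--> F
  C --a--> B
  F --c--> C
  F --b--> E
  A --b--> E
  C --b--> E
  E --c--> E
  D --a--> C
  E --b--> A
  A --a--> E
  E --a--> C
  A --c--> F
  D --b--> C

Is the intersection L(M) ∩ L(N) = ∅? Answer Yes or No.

No

The string cca is accepted by both M and N.
Hence L(M) ∩ L(N) ≠ ∅.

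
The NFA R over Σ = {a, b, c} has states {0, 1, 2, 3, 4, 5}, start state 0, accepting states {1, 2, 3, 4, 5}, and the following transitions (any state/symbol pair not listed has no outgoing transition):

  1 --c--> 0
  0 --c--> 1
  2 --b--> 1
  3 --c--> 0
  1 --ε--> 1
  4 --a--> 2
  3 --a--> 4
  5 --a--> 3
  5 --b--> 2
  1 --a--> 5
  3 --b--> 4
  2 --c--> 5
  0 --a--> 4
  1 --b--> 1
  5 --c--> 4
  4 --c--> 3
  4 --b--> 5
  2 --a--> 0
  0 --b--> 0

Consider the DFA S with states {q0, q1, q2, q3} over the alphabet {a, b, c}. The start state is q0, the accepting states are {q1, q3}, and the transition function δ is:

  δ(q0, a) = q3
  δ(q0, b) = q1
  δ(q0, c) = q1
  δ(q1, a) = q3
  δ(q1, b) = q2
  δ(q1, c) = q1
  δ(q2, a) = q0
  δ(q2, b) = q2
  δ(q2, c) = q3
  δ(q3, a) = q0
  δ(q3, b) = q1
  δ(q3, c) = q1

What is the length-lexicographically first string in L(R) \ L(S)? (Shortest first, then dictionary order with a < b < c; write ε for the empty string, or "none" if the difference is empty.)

The string aa is accepted by R but not by S.
No shorter string lies in the difference, and aa is the lexicographically first length-2 string in L(R) \ L(S).

aa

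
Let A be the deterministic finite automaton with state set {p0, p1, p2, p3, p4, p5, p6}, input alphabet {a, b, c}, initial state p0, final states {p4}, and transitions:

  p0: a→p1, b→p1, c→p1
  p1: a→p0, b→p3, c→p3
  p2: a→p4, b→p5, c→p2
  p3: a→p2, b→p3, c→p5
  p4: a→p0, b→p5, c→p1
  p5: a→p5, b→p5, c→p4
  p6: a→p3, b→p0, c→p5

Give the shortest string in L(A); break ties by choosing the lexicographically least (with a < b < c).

A breadth-first search from p0 reaches an accepting state first via the path p0 → p1 → p3 → p2 → p4 on input abaa.
No string of length < 4 is accepted (BFS exhausts all shorter strings without reaching an accepting state), and abaa is the lexicographically least accepting string of length 4.

abaa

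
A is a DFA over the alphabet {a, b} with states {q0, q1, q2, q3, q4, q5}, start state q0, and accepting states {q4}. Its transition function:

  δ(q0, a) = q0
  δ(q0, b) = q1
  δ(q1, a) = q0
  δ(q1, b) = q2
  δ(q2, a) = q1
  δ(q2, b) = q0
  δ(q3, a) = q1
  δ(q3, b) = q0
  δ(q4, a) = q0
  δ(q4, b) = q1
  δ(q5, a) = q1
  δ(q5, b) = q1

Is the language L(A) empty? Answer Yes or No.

Yes

The states reachable from the start state are {q0, q1, q2}.
None of the accepting states {q4} is reachable, so no string is accepted and L(A) = ∅.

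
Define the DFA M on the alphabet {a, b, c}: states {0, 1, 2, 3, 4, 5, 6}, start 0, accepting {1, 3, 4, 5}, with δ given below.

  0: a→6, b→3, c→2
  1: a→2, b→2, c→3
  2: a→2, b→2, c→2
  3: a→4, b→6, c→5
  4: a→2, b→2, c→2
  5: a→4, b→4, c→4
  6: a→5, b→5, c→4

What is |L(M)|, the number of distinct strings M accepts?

24

The useful subgraph on states {0, 3, 4, 5, 6} is acyclic, so L(M) is finite; the longest accepting path visits 5 useful states, giving maximum string length 4.
Counting accepting paths from 0 by length: 1 of length 1, 5 of length 2, 12 of length 3, 6 of length 4. Total 24.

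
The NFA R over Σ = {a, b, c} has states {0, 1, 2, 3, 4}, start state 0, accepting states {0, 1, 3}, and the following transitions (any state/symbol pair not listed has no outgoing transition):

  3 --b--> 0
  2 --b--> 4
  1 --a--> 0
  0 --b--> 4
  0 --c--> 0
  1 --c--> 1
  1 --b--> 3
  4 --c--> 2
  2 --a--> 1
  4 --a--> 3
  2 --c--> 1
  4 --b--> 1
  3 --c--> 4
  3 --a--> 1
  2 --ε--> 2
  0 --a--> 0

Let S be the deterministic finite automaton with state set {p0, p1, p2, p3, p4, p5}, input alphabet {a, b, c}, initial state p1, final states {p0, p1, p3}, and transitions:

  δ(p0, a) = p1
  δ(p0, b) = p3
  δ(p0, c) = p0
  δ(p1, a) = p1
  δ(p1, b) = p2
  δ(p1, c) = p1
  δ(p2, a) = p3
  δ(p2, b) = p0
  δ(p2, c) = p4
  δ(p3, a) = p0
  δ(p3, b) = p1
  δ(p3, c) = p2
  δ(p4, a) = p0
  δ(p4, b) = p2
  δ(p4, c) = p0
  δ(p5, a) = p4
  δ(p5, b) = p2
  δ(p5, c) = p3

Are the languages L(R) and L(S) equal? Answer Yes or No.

Exploring the product automaton R × S from the start pair (0, p1), following both machines on each input symbol, reaches 5 state pairs: (0, p1), (4, p2), (3, p3), (1, p0), (2, p4).
R accepts in {0, 1, 3} and S accepts in {p0, p1, p3}. In every reachable pair the two components are either both accepting — (0, p1), (3, p3), (1, p0) — or both non-accepting, so no string is accepted by exactly one of the machines: L(R) \ L(S) and L(S) \ L(R) are both empty.
Hence every string is accepted by R iff it is accepted by S, and the two languages coincide.

Yes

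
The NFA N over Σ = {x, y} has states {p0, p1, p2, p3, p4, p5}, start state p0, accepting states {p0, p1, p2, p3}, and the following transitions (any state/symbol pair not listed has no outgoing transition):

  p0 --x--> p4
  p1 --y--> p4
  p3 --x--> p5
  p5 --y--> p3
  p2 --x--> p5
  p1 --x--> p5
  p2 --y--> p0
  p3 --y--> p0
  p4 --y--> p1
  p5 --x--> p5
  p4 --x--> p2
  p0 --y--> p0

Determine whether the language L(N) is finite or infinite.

State p0 is reachable from the start and can reach an accepting state, and it lies on the cycle p0 → p0.
Traversing that cycle any number of times yields accepted strings of unbounded length, so the language is infinite.

infinite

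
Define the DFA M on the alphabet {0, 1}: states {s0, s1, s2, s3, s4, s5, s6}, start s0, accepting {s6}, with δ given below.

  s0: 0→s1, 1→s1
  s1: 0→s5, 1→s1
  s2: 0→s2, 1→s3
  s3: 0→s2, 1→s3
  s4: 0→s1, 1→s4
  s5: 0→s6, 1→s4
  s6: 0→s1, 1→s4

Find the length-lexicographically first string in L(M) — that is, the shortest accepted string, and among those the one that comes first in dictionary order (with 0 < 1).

A breadth-first search from s0 reaches an accepting state first via the path s0 → s1 → s5 → s6 on input 000.
No string of length < 3 is accepted (BFS exhausts all shorter strings without reaching an accepting state), and 000 is the lexicographically least accepting string of length 3.

000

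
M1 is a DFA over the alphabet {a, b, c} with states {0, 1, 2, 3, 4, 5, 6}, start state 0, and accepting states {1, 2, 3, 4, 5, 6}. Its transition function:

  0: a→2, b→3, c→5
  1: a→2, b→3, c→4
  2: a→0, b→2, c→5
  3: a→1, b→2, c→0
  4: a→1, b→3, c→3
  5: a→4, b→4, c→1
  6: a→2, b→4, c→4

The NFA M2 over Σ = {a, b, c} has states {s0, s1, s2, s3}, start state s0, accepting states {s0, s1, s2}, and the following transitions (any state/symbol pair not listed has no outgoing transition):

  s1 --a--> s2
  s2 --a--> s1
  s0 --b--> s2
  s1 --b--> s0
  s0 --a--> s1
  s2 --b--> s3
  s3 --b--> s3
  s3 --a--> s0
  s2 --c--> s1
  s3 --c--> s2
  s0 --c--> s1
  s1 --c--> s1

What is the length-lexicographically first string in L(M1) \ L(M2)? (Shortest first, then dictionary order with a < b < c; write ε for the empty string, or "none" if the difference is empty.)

bb

The string bb is accepted by M1 but not by M2.
No shorter string lies in the difference, and bb is the lexicographically first length-2 string in L(M1) \ L(M2).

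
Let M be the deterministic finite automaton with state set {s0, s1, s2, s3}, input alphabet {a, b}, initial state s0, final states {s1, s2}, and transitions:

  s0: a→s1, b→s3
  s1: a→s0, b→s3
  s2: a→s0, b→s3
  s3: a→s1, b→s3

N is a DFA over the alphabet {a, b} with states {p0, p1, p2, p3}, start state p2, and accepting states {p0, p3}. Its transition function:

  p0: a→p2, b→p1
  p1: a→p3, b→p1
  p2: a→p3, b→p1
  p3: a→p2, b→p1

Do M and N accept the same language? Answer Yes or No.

Yes

Exploring the product automaton M × N from the start pair (s0, p2), following both machines on each input symbol, reaches 3 state pairs: (s0, p2), (s1, p3), (s3, p1).
M accepts in {s1, s2} and N accepts in {p0, p3}. In every reachable pair the two components are either both accepting — (s1, p3) — or both non-accepting, so no string is accepted by exactly one of the machines: L(M) \ L(N) and L(N) \ L(M) are both empty.
Hence every string is accepted by M iff it is accepted by N, and the two languages coincide.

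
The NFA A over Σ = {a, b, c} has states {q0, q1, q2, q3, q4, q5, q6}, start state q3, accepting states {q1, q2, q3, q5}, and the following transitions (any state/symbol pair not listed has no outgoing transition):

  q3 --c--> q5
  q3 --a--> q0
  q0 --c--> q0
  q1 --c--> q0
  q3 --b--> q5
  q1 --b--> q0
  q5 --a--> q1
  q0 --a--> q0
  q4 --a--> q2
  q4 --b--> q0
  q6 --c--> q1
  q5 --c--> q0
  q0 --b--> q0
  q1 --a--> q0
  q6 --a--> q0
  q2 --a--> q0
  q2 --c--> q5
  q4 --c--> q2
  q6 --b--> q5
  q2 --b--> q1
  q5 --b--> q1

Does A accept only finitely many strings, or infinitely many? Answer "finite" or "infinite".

The useful states (reachable from q3 and able to reach an accepting state) are {q1, q3, q5}.
Restricted to these states the transition graph has no cycle, so every accepting path has bounded length and L is finite.

finite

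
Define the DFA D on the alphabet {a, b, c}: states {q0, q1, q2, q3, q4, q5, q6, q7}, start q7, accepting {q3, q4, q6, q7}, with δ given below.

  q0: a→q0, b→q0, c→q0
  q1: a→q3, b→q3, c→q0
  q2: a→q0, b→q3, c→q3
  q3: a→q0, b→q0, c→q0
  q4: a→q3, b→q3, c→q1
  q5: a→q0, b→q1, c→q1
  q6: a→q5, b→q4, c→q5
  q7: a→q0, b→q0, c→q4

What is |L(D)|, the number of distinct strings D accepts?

The useful subgraph on states {q1, q3, q4, q7} is acyclic, so L(D) is finite; the longest accepting path visits 4 useful states, giving maximum string length 3.
Counting accepting paths from q7 by length: 1 of length 0, 1 of length 1, 2 of length 2, 2 of length 3. Total 6.

6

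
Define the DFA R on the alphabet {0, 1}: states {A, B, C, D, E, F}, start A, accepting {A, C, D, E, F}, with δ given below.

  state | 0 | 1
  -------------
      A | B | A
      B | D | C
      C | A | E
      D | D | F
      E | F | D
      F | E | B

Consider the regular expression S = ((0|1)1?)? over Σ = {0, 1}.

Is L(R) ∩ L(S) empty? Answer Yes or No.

The empty string ε is accepted by both R and S.
Hence L(R) ∩ L(S) ≠ ∅.

No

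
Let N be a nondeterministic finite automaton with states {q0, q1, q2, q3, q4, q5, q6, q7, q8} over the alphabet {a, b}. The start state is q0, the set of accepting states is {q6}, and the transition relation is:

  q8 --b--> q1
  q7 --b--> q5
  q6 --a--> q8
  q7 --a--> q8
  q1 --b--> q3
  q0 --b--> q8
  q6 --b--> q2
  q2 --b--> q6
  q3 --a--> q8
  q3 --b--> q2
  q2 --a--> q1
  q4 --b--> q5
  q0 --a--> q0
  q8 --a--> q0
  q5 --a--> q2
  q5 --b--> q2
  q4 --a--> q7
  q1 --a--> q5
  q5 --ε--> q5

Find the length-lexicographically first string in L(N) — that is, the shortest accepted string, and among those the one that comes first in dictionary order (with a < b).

A breadth-first search from q0 reaches an accepting state first via the path q0 → q8 → q1 → q5 → q2 → q6 on input bbaab.
No string of length < 5 is accepted (BFS exhausts all shorter strings without reaching an accepting state), and bbaab is the lexicographically least accepting string of length 5.

bbaab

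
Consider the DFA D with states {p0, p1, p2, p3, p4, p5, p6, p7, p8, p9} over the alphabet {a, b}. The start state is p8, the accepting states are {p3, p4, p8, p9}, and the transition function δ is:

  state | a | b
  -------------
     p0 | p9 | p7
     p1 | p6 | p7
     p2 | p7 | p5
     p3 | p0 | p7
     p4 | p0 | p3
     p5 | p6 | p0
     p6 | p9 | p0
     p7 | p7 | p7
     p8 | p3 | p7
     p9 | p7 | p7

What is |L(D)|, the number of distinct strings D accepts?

The useful subgraph on states {p0, p3, p8, p9} is acyclic, so L(D) is finite; the longest accepting path visits 4 useful states, giving maximum string length 3.
Counting accepting paths from p8 by length: 1 of length 0, 1 of length 1, 1 of length 3. Total 3.

3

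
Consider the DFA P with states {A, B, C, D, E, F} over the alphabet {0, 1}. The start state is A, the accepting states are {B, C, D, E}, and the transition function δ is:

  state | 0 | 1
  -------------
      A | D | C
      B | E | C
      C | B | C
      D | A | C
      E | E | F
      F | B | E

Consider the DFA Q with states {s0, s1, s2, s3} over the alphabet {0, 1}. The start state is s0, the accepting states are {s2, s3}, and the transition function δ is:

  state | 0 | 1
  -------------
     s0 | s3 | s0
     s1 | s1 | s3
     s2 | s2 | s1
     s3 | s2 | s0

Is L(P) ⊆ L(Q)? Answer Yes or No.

No

The string 1 is in L(P) but not in L(Q).
So L(P) ⊄ L(Q).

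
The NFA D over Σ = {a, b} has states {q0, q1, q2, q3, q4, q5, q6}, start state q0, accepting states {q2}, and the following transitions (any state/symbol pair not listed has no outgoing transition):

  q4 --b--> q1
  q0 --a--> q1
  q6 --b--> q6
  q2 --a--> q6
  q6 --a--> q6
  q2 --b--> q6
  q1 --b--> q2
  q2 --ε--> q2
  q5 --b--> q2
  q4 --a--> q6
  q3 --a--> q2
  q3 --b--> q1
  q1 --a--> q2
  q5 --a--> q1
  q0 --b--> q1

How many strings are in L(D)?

4

The useful subgraph on states {q0, q1, q2} is acyclic, so L(D) is finite; the longest accepting path visits 3 useful states, giving maximum string length 2.
Counting accepting paths from q0 by length: 4 of length 2. Total 4.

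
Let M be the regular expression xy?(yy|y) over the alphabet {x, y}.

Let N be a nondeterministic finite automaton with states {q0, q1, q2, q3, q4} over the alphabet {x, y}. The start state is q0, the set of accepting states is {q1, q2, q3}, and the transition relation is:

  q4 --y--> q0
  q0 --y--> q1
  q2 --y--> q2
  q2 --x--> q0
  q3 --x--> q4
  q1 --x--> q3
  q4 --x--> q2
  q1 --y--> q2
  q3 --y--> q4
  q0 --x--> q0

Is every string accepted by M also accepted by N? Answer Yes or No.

Converting the expression M to a DFA (subset construction, then merging equivalent states) gives the minimal DFA with states {m0, m1, m2, m3, m4, m5}, start state m0, accepting states {m3, m4, m5} and transitions m0: x→m1, y→m2; m1: x→m2, y→m3; m2: x→m2, y→m2; m3: x→m2, y→m4; m4: x→m2, y→m5; m5: x→m2, y→m2.
Exploring the product automaton M × N from the start pair (m0, q0), following both machines on each input symbol, reaches 10 state pairs: (m0, q0), (m1, q0), (m2, q1), (m2, q0), (m3, q1), (m2, q3), (m2, q2), (m4, q2), (m2, q4), (m5, q2).
M accepts in {m3, m4, m5} and N accepts in {q1, q2, q3}. The reachable pairs whose M-component is accepting are (m3, q1), (m4, q2), (m5, q2); in each of them the N-component is accepting too, so the product for L(M) \ L(N) (M-component accepting, N-component rejecting) has no reachable accepting pair and the difference is empty.
Hence every string in L(M) is also in L(N).

Yes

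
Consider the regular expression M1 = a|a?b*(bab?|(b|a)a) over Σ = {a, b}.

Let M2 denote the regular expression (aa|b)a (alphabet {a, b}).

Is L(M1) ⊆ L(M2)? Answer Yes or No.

No

The string a is in L(M1) but not in L(M2).
So L(M1) ⊄ L(M2).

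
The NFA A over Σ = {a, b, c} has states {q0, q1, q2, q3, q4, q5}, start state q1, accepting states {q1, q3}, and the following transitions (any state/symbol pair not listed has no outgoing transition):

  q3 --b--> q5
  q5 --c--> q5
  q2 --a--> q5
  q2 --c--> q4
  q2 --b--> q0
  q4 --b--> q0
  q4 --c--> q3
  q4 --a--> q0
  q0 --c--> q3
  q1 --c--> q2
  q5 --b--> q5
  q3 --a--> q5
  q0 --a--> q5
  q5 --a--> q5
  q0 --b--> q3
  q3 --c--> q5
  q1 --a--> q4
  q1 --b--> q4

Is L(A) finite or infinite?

The useful states (reachable from q1 and able to reach an accepting state) are {q0, q1, q2, q3, q4}.
Restricted to these states the transition graph has no cycle, so every accepting path has bounded length and L is finite.

finite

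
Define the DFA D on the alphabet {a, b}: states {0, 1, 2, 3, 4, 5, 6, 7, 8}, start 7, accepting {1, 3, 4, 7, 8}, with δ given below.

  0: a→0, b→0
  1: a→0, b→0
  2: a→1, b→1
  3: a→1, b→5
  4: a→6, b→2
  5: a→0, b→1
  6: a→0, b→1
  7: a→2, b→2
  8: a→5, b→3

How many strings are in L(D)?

The useful subgraph on states {1, 2, 7} is acyclic, so L(D) is finite; the longest accepting path visits 3 useful states, giving maximum string length 2.
Counting accepting paths from 7 by length: 1 of length 0, 4 of length 2. Total 5.

5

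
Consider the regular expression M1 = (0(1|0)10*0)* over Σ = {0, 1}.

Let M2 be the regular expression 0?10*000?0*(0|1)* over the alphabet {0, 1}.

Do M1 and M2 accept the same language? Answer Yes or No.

No

The empty string ε is accepted by M1 but rejected by M2.
So L(M1) ≠ L(M2).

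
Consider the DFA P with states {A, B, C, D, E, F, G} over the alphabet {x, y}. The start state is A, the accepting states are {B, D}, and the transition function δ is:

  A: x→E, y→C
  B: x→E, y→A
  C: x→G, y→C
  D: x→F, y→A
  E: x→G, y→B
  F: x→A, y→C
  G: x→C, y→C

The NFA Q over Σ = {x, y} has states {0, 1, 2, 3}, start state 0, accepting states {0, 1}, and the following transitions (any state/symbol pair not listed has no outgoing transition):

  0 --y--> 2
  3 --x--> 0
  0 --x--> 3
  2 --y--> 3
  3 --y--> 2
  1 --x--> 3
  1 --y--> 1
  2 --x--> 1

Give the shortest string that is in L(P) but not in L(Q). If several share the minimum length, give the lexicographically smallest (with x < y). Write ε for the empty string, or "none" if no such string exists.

The string xy is accepted by P but not by Q.
No shorter string lies in the difference, and xy is the lexicographically first length-2 string in L(P) \ L(Q).

xy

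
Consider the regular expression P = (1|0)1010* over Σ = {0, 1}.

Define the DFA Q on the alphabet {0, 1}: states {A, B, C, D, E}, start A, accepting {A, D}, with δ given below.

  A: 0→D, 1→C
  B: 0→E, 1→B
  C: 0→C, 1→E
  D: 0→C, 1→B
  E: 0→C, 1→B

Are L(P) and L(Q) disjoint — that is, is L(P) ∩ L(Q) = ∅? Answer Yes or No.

Converting the expression P to a DFA (subset construction, then merging equivalent states) gives the minimal DFA with states {p0, p1, p2, p3, p4, p5}, start state p0, accepting states {p5} and transitions p0: 0→p1, 1→p1; p1: 0→p2, 1→p3; p2: 0→p2, 1→p2; p3: 0→p4, 1→p2; p4: 0→p2, 1→p5; p5: 0→p5, 1→p2.
Exploring the product automaton P × Q from the start pair (p0, A), following both machines on each input symbol, reaches 13 state pairs: (p0, A), (p1, D), (p1, C), (p2, C), (p3, B), (p3, E), (p2, E), (p4, E), (p2, B), (p4, C), (p5, B), (p5, E), (p5, C).
P accepts in {p5} and Q accepts in {A, D}; no reachable pair has both components accepting, so no string drives both machines to acceptance simultaneously and L(P) ∩ L(Q) = ∅.
So no string is accepted by both, and the intersection is empty.

Yes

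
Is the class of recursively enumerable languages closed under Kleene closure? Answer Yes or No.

Yes

Dovetail over all factorisations of the input into blocks and all step bounds, running the recogniser for L on every block of a factorisation; accept if some factorisation has all of its blocks accepted.
So the recursively enumerable languages are closed under Kleene star.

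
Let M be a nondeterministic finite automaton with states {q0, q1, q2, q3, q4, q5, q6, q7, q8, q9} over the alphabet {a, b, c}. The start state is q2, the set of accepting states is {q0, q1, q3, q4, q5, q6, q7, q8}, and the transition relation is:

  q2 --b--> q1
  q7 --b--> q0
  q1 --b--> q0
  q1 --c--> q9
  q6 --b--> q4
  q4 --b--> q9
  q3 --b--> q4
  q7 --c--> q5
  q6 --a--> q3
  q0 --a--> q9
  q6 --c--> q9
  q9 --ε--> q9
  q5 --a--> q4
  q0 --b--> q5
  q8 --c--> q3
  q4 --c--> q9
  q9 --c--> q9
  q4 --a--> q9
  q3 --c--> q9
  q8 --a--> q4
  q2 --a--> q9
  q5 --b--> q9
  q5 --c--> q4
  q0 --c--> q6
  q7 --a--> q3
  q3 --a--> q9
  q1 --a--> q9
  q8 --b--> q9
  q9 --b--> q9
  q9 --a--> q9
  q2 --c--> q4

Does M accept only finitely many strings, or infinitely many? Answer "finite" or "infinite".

The useful states (reachable from q2 and able to reach an accepting state) are {q0, q1, q2, q3, q4, q5, q6}.
Restricted to these states the transition graph has no cycle, so every accepting path has bounded length and L is finite.

finite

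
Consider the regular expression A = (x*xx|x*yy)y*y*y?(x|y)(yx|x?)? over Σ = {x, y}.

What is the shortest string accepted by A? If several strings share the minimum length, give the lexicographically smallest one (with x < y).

xxx

By inspection of the expression, no string of length less than 3 matches, and xxx is the lexicographically first match of length 3.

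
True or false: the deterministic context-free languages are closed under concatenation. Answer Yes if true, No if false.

Take L₁ = {ε, c} (finite, hence regular and DCFL) and L₂ = {c aⁿbⁿ : n≥0} ∪ {cc aⁿb²ⁿ : n≥0} (a DCFL: the number of leading c's tells the DPDA whether to pop one stack symbol per b or per two b's). Then L₁L₂ ∩ cca⁺b* = {cc aⁿbⁿ : n≥1} ∪ {cc aⁿb²ⁿ : n≥1}. If L₁L₂ were a DCFL, so would be this intersection with a regular set, and a DPDA for it started from its configuration after reading cc would accept {aⁿbⁿ : n≥1} ∪ {aⁿb²ⁿ : n≥1}, which no deterministic PDA accepts (a DPDA for it would have a single run on aⁿb²ⁿ, accepting after the prefix aⁿbⁿ and accepting again after n more b's; an ordinary PDA that simulates it on a's and b's and, at any moment when it is accepting, may switch to reading only a fresh letter d while feeding each d to the simulation as a b, would accept aⁱbʲdᵏ (k≥1) exactly when both aⁱbʲ and aⁱbʲ⁺ᵏ are in the language, i.e. its language intersected with the regular set a*b*d⁺ would be exactly {aⁿbⁿdⁿ : n≥1} — impossible, since context-free languages are closed under intersection with regular sets and {aⁿbⁿdⁿ} is not context-free). Hence L₁L₂ is not a DCFL.

No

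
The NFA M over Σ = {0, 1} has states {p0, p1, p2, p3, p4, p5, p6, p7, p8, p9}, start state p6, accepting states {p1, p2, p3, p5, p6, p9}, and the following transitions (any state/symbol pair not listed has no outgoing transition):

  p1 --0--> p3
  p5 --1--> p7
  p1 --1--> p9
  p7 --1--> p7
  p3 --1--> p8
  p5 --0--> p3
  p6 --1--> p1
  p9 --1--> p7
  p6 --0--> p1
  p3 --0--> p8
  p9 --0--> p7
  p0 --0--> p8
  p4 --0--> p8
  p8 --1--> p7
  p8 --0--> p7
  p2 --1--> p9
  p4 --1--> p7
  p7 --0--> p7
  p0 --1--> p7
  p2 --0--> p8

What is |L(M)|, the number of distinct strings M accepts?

The useful subgraph on states {p1, p3, p6, p9} is acyclic, so L(M) is finite; the longest accepting path visits 3 useful states, giving maximum string length 2.
Counting accepting paths from p6 by length: 1 of length 0, 2 of length 1, 4 of length 2. Total 7.

7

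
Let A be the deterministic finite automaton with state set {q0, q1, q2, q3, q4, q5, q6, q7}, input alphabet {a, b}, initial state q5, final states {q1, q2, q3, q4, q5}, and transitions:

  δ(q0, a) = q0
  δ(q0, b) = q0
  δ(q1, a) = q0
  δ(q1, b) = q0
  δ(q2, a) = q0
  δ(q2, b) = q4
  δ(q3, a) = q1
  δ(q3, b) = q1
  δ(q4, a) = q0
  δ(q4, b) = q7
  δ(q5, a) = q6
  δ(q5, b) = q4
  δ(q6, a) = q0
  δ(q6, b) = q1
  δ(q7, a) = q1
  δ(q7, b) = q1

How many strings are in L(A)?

The useful subgraph on states {q1, q4, q5, q6, q7} is acyclic, so L(A) is finite; the longest accepting path visits 4 useful states, giving maximum string length 3.
Counting accepting paths from q5 by length: 1 of length 0, 1 of length 1, 1 of length 2, 2 of length 3. Total 5.

5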